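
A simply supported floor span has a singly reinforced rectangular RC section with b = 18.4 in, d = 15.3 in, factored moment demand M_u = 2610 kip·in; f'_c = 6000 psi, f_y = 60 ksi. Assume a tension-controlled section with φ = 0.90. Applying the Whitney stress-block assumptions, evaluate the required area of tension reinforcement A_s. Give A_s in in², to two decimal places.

A_s ≈ 3.40 in²

M_n = M_u/φ = 2610/0.90 = 2900 kip·in.
From M_n = 0.85 f'_c a b (d − a/2):
a = d − √(d² − 2M_n/(0.85 f'_c b)) = 15.3 − √(15.3² − 2 × 2900/(0.85 × 6 × 18.4)) = 2.174 in.
A_s = 0.85 f'_c a b / f_y = 0.85 × 6 × 2.174 × 18.4 / 60 = 3.400 in².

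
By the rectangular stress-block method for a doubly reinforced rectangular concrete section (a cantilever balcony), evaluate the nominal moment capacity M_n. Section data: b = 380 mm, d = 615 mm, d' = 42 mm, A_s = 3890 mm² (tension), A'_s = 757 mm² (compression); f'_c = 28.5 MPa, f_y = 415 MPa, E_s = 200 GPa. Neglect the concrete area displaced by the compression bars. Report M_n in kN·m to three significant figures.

M_n ≈ 888 kN·m

Assume both tension and compression steel yield.
Net tension couple steel: A_s − A'_s = 3133 mm².
a = (A_s − A'_s) f_y / (0.85 f'_c b) = 1300195/(0.85 × 28.5 × 380) = 141.24 mm.
c = a/β₁ = 141.24/0.846 = 166.95 mm; ε'_s = 0.003(c − d')/c = 0.0022 ≥ f_y/E_s = 0.0021, so compression steel does yield.
M_n = (A_s − A'_s) f_y (d − a/2) + A'_s f_y (d − d') = [1300195 × (615 − 70.62) + 314155 × (615 − 42)] × 10⁻⁶ = 707.80 + 180.01 = 887.81 kN·m.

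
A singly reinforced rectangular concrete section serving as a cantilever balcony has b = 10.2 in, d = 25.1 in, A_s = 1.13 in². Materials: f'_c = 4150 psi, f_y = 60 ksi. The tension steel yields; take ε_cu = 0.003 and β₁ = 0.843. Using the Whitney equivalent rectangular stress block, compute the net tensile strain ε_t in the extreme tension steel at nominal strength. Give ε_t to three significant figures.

ε_t ≈ 0.0307

a = A_s f_y/(0.85 f'_c b) = 1.884 in.
β₁ = 0.843, so c = a/β₁ = 1.884/0.843 = 2.235 in.
From the linear strain diagram with ε_cu = 0.003: ε_t = 0.003 (d − c)/c = 0.003 × (25.1 − 2.235)/2.235 = 0.0307.
Since ε_t ≥ 0.005, the section is tension-controlled.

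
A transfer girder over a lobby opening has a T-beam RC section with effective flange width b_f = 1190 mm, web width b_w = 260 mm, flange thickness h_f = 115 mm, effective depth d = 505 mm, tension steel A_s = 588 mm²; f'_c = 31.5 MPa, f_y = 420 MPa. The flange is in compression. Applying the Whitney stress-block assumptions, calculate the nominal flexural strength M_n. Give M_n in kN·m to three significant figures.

Tension: T = A_s f_y = 588 × 420 = 246960 N.
Try a within the flange: a = T/(0.85 f'_c b_f) = 246960/(0.85 × 31.5 × 1190) = 7.75 mm.
Since a = 7.75 ≤ h_f = 115 mm, the stress block lies entirely in the flange; analyse as a rectangular beam of width b_f.
M_n = T(d − a/2) = 246960 × (505 − 3.875) = 123.76 × 10⁶ N·mm.
M_n = 123.76 kN·m.

M_n ≈ 124 kN·m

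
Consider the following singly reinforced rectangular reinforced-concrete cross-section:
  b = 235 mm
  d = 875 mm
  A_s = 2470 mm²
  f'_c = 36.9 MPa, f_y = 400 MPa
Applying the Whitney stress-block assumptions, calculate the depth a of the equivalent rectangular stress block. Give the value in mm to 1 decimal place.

T = A_s f_y = 2470 × 400 = 988000 N = 988 kN.
Setting C = 0.85 f'_c a b equal to T: a = 988000/(0.85 × 36.9 × 235) = 134.0 mm.

a ≈ 134.0 mm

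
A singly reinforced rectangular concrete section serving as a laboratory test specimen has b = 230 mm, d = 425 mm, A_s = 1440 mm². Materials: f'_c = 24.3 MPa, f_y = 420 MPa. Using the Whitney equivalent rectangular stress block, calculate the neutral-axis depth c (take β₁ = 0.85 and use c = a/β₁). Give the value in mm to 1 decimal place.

c ≈ 149.8 mm

T = A_s f_y = 1440 × 420 = 604800 N = 604.8 kN.
Setting C = 0.85 f'_c a b equal to T: a = 604800/(0.85 × 24.3 × 230) = 127.309 mm.
With β₁ = 0.85, c = a/β₁ = 127.309/0.85 = 149.8 mm.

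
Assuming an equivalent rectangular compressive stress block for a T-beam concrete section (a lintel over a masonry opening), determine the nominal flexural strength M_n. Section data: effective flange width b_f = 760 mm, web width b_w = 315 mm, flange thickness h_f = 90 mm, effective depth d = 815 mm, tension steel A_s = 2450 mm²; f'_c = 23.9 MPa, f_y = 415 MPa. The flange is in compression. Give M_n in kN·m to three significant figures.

Tension: T = A_s f_y = 2450 × 415 = 1016750 N.
Try a within the flange: a = T/(0.85 f'_c b_f) = 1016750/(0.85 × 23.9 × 760) = 65.85 mm.
Since a = 65.85 ≤ h_f = 90 mm, the stress block lies entirely in the flange; analyse as a rectangular beam of width b_f.
M_n = T(d − a/2) = 1016750 × (815 − 32.925) = 795.17 × 10⁶ N·mm.
M_n = 795.17 kN·m.

M_n ≈ 795 kN·m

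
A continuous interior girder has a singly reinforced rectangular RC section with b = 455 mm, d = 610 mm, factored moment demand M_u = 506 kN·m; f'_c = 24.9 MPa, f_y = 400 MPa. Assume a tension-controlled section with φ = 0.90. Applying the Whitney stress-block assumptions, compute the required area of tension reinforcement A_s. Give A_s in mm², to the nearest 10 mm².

M_n = M_u/φ = 506/0.90 = 562.222 kN·m.
With M_n = 0.85 f'_c a b (d − a/2), solve the quadratic for a:
a = d − √(d² − 2M_n/(0.85 f'_c b)) = 610 − √(610² − 2 × 562.222×10⁶/(0.85 × 24.9 × 455)) = 104.69 mm.
A_s = 0.85 f'_c a b / f_y = 0.85 × 24.9 × 104.69 × 455 / 400 = 2520.4 mm².

A_s ≈ 2520 mm²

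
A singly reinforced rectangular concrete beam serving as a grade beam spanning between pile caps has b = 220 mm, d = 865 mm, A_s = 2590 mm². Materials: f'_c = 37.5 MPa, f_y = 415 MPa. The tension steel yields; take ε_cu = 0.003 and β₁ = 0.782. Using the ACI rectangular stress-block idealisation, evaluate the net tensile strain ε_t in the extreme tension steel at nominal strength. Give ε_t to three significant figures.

a = A_s f_y/(0.85 f'_c b) = 153.28 mm.
β₁ = 0.782, so c = a/β₁ = 153.28/0.782 = 196.01 mm.
From the linear strain diagram with ε_cu = 0.003: ε_t = 0.003 (d − c)/c = 0.003 × (865 − 196.01)/196.01 = 0.0102.
Since ε_t ≥ 0.005, the section is tension-controlled.

ε_t ≈ 0.0102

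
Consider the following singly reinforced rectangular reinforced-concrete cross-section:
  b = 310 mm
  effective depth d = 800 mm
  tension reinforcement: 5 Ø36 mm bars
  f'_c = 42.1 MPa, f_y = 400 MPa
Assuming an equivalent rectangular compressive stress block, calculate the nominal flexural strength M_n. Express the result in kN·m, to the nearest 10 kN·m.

A_s = 5 × 1018 = 5090 mm².
T = A_s f_y = 5090 × 400 = 2036000 N = 2036 kN.
From C = T: a = T/(0.85 f'_c b) = 2036000/(0.85 × 42.1 × 310) = 183.53 mm.
M_n = T(d − a/2) = 2036 kN × (800 − 91.765) mm = 1441.97 kN·m.

M_n ≈ 1440 kN·m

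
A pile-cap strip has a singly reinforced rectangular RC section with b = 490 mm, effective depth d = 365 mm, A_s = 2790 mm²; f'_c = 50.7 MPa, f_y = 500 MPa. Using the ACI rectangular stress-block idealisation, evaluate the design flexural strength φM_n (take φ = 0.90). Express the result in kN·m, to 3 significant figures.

φM_n ≈ 417 kN·m

T = A_s f_y = 2790 × 500 = 1395000 N = 1395 kN.
From C = T: a = T/(0.85 f'_c b) = 1395000/(0.85 × 50.7 × 490) = 66.06 mm.
M_n = T(d − a/2) = 1395 kN × (365 − 33.03) mm = 463.10 kN·m.
φM_n = 0.90 × 463.10 = 416.79 kN·m.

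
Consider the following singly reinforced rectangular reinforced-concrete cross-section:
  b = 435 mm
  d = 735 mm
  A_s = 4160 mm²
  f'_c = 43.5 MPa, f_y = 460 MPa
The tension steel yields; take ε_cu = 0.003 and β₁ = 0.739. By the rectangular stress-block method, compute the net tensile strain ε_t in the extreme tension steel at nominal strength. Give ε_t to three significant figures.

ε_t ≈ 0.0107

a = A_s f_y/(0.85 f'_c b) = 118.97 mm.
β₁ = 0.739, so c = a/β₁ = 118.97/0.739 = 160.99 mm.
From the linear strain diagram with ε_cu = 0.003: ε_t = 0.003 (d − c)/c = 0.003 × (735 − 160.99)/160.99 = 0.0107.
Since ε_t ≥ 0.005, the section is tension-controlled.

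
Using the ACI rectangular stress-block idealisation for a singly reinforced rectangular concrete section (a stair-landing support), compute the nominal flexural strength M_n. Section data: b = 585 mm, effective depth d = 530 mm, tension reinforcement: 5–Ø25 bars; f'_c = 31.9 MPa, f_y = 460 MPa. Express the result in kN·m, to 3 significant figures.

M_n ≈ 558 kN·m

A_s = 5 × 491 = 2455 mm².
T = A_s f_y = 2455 × 460 = 1129300 N = 1129.3 kN.
From C = T: a = T/(0.85 f'_c b) = 1129300/(0.85 × 31.9 × 585) = 71.19 mm.
M_n = T(d − a/2) = 1129.3 kN × (530 − 35.595) mm = 558.33 kN·m.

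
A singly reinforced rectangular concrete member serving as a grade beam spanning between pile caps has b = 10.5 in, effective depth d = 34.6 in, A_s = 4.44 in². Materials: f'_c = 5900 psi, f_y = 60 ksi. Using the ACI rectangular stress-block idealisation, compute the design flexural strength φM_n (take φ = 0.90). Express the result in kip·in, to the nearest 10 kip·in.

φM_n ≈ 7690 kip·in

T = A_s f_y = 4.44 × 60 = 266.4 kips.
a = T/(0.85 f'_c b) = 266.4/(0.85 × 5.9 × 10.5) = 5.059 in.
M_n = T(d − a/2) = 266.4 × (34.6 − 2.5295) = 8543.6 kip·in.
φM_n = 0.90 × 8543.6 = 7689.2 kip·in.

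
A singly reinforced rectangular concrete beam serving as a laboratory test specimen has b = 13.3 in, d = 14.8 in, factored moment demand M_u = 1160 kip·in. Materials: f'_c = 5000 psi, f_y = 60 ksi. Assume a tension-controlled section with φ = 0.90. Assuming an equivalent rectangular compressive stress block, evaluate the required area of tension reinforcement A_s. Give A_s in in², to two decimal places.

A_s ≈ 1.54 in²

M_n = M_u/φ = 1160/0.90 = 1288.89 kip·in.
From M_n = 0.85 f'_c a b (d − a/2):
a = d − √(d² − 2M_n/(0.85 f'_c b)) = 14.8 − √(14.8² − 2 × 1288.89/(0.85 × 5 × 13.3)) = 1.630 in.
A_s = 0.85 f'_c a b / f_y = 0.85 × 5 × 1.630 × 13.3 / 60 = 1.536 in².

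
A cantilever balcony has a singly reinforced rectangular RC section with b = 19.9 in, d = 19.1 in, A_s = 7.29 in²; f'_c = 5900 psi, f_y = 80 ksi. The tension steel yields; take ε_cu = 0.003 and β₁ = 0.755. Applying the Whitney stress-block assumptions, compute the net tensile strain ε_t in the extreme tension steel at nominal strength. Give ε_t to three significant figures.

a = A_s f_y/(0.85 f'_c b) = 5.844 in.
β₁ = 0.755, so c = a/β₁ = 5.844/0.755 = 7.740 in.
From the linear strain diagram with ε_cu = 0.003: ε_t = 0.003 (d − c)/c = 0.003 × (19.1 − 7.740)/7.740 = 0.00440.
ε_t is between 0.004 and 0.005 — transition zone.

ε_t ≈ 0.00440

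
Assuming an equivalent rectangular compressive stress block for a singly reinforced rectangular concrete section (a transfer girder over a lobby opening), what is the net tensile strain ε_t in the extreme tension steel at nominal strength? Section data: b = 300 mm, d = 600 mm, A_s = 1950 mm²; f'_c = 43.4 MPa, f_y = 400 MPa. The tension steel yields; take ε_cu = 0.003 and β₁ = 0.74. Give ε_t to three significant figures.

a = A_s f_y/(0.85 f'_c b) = 70.48 mm.
β₁ = 0.74, so c = a/β₁ = 70.48/0.74 = 95.24 mm.
From the linear strain diagram with ε_cu = 0.003: ε_t = 0.003 (d − c)/c = 0.003 × (600 − 95.24)/95.24 = 0.0159.
Since ε_t ≥ 0.005, the section is tension-controlled.

ε_t ≈ 0.0159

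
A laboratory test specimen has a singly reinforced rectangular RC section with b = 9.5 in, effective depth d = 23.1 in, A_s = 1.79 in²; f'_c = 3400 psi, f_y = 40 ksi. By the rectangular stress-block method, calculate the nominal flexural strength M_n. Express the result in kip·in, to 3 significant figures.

M_n ≈ 1560 kip·in

T = A_s f_y = 1.79 × 40 = 71.6 kips.
a = T/(0.85 f'_c b) = 71.6/(0.85 × 3.4 × 9.5) = 2.608 in.
M_n = T(d − a/2) = 71.6 × (23.1 − 1.304) = 1560.6 kip·in.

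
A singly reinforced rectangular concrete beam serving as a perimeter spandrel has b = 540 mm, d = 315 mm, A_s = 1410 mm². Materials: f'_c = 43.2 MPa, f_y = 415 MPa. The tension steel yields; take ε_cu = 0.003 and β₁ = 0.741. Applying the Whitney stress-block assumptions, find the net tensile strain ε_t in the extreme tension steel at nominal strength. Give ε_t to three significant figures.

ε_t ≈ 0.0207

a = A_s f_y/(0.85 f'_c b) = 29.51 mm.
β₁ = 0.741, so c = a/β₁ = 29.51/0.741 = 39.82 mm.
From the linear strain diagram with ε_cu = 0.003: ε_t = 0.003 (d − c)/c = 0.003 × (315 − 39.82)/39.82 = 0.0207.
Since ε_t ≥ 0.005, the section is tension-controlled.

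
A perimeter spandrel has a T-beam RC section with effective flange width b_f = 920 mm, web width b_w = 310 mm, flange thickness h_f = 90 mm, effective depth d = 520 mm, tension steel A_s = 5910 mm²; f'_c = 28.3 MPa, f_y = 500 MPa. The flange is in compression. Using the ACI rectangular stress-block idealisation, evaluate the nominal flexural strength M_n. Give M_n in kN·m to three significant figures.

Tension: T = A_s f_y = 5910 × 500 = 2955000 N.
Try a within the flange: a = T/(0.85 f'_c b_f) = 2955000/(0.85 × 28.3 × 920) = 133.53 mm.
a = 133.53 > h_f = 90 mm: the block extends into the web. Split into flange-overhang and web parts.
C_f = 0.85 f'_c (b_f − b_w) h_f = 0.85 × 28.3 × (920 − 310) × 90 = 1320620 N.
Remaining web compression depth: a_w = (T − C_f)/(0.85 f'_c b_w) = (2955000 − 1320620)/(0.85 × 28.3 × 310) = 219.17 mm.
M_n = C_f(d − h_f/2) + (T − C_f)(d − a_w/2) = 1320620 × (520 − 45) + 1634380 × (520 − 109.585) = 627.29 + 670.77 = 1298.06 × 10⁶ N·mm.
M_n = 1298.06 kN·m.

M_n ≈ 1300 kN·m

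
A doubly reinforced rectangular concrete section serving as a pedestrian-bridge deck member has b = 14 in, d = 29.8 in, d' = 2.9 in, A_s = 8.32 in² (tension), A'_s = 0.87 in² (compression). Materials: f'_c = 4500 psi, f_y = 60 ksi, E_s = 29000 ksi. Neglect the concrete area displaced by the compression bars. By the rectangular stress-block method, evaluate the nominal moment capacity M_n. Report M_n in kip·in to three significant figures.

M_n ≈ 12900 kip·in

Assume both steels yield.
a = (A_s − A'_s) f_y/(0.85 f'_c b) = (8.32 − 0.87) × 60/(0.85 × 4.5 × 14) = 8.347 in.
c = a/β₁ = 8.347/0.825 = 10.118 in; ε'_s = 0.003(c − d')/c = 0.0021 ≥ ε_y = 0.0021, so the compression steel yields.
M_n = (A_s − A'_s) f_y (d − a/2) + A'_s f_y (d − d') = 447 × (29.8 − 4.1735) + 52.2 × (29.8 − 2.9) = 11455.0 + 1404.2 = 12859.2 kip·in.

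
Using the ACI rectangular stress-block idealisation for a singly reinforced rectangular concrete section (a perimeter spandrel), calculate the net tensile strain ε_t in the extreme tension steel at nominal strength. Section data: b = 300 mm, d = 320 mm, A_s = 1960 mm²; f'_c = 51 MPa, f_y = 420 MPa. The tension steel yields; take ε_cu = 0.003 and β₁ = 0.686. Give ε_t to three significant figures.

a = A_s f_y/(0.85 f'_c b) = 63.30 mm.
β₁ = 0.686, so c = a/β₁ = 63.30/0.686 = 92.27 mm.
From the linear strain diagram with ε_cu = 0.003: ε_t = 0.003 (d − c)/c = 0.003 × (320 − 92.27)/92.27 = 0.00740.
Since ε_t ≥ 0.005, the section is tension-controlled.

ε_t ≈ 0.00740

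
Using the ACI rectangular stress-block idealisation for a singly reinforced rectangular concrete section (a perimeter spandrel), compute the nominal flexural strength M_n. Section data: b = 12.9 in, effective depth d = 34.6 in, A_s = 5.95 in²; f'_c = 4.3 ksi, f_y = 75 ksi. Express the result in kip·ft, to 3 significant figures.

M_n ≈ 1110 kip·ft

T = A_s f_y = 5.95 × 75 = 446.25 kips.
a = T/(0.85 f'_c b) = 446.25/(0.85 × 4.3 × 12.9) = 9.465 in.
M_n = T(d − a/2) = 446.25 × (34.6 − 4.7325) = 13328.4 kip·in = 13328.4/12 = 1110.70 kip·ft.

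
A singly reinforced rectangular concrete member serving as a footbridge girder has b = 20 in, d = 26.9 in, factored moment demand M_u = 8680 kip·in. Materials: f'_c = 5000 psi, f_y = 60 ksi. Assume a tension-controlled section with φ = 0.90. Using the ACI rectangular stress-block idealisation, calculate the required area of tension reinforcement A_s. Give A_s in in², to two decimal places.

M_n = M_u/φ = 8680/0.90 = 9644.44 kip·in.
From M_n = 0.85 f'_c a b (d − a/2):
a = d − √(d² − 2M_n/(0.85 f'_c b)) = 26.9 − √(26.9² − 2 × 9644.44/(0.85 × 5 × 20)) = 4.614 in.
A_s = 0.85 f'_c a b / f_y = 0.85 × 5 × 4.614 × 20 / 60 = 6.537 in².

A_s ≈ 6.54 in²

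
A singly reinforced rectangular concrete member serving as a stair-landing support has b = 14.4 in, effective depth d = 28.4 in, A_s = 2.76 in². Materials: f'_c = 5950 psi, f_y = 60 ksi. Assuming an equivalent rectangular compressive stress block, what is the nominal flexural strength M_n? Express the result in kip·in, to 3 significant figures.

T = A_s f_y = 2.76 × 60 = 165.6 kips.
a = T/(0.85 f'_c b) = 165.6/(0.85 × 5.95 × 14.4) = 2.274 in.
M_n = T(d − a/2) = 165.6 × (28.4 − 1.137) = 4514.8 kip·in.

M_n ≈ 4510 kip·in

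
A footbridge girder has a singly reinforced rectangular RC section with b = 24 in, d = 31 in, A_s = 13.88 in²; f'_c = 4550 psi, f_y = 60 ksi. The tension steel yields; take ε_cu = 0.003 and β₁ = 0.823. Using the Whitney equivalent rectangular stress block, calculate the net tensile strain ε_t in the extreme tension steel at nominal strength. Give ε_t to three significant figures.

ε_t ≈ 0.00553

a = A_s f_y/(0.85 f'_c b) = 8.972 in.
β₁ = 0.823, so c = a/β₁ = 8.972/0.823 = 10.902 in.
From the linear strain diagram with ε_cu = 0.003: ε_t = 0.003 (d − c)/c = 0.003 × (31 − 10.902)/10.902 = 0.00553.
Since ε_t ≥ 0.005, the section is tension-controlled.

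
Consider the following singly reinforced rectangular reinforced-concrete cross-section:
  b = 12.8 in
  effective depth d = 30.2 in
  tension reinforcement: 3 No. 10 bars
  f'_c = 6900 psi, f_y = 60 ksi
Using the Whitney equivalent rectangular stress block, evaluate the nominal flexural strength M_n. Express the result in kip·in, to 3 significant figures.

M_n ≈ 6560 kip·in

A_s = 3 × 1.27 = 3.81 in².
T = A_s f_y = 3.81 × 60 = 228.6 kips.
a = T/(0.85 f'_c b) = 228.6/(0.85 × 6.9 × 12.8) = 3.045 in.
M_n = T(d − a/2) = 228.6 × (30.2 − 1.5225) = 6555.7 kip·in.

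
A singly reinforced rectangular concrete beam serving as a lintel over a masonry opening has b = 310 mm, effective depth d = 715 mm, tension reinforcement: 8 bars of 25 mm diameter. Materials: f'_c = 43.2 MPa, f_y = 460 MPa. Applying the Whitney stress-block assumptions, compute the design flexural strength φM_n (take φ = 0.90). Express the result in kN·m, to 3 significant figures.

A_s = 8 × 491 = 3928 mm².
T = A_s f_y = 3928 × 460 = 1806880 N = 1806.88 kN.
From C = T: a = T/(0.85 f'_c b) = 1806880/(0.85 × 43.2 × 310) = 158.73 mm.
M_n = T(d − a/2) = 1806.88 kN × (715 − 79.365) mm = 1148.52 kN·m.
φM_n = 0.90 × 1148.52 = 1033.67 kN·m.

φM_n ≈ 1030 kN·m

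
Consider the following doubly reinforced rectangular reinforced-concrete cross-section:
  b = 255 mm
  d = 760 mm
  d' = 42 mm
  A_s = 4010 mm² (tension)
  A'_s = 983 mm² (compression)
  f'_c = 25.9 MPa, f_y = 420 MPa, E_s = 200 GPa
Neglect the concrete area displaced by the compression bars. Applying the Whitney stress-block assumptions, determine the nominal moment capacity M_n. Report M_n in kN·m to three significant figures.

Assume both tension and compression steel yield.
Net tension couple steel: A_s − A'_s = 3027 mm².
a = (A_s − A'_s) f_y / (0.85 f'_c b) = 1271340/(0.85 × 25.9 × 255) = 226.47 mm.
c = a/β₁ = 226.47/0.85 = 266.44 mm; ε'_s = 0.003(c − d')/c = 0.0025 ≥ f_y/E_s = 0.0021, so compression steel does yield.
M_n = (A_s − A'_s) f_y (d − a/2) + A'_s f_y (d − d') = [1271340 × (760 − 113.235) + 412860 × (760 − 42)] × 10⁻⁶ = 822.26 + 296.43 = 1118.69 kN·m.

M_n ≈ 1120 kN·m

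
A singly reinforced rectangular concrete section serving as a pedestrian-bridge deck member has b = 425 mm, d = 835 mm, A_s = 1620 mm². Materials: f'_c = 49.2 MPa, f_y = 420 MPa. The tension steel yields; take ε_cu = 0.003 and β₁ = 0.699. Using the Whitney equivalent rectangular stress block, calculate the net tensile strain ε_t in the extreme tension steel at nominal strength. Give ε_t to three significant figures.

a = A_s f_y/(0.85 f'_c b) = 38.28 mm.
β₁ = 0.699, so c = a/β₁ = 38.28/0.699 = 54.76 mm.
From the linear strain diagram with ε_cu = 0.003: ε_t = 0.003 (d − c)/c = 0.003 × (835 − 54.76)/54.76 = 0.0427.
Since ε_t ≥ 0.005, the section is tension-controlled.

ε_t ≈ 0.0427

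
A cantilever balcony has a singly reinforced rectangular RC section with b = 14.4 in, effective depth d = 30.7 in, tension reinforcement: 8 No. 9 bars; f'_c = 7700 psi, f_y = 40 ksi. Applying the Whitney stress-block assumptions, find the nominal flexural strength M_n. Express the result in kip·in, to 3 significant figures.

A_s = 8 × 1 = 8 in².
T = A_s f_y = 8 × 40 = 320 kips.
a = T/(0.85 f'_c b) = 320/(0.85 × 7.7 × 14.4) = 3.395 in.
M_n = T(d − a/2) = 320 × (30.7 − 1.6975) = 9280.8 kip·in.

M_n ≈ 9280 kip·in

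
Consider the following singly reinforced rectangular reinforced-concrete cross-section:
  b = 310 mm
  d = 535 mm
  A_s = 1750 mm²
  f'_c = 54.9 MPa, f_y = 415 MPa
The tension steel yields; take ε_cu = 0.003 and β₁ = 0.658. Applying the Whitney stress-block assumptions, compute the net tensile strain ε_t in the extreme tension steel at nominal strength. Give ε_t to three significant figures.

ε_t ≈ 0.0180

a = A_s f_y/(0.85 f'_c b) = 50.20 mm.
β₁ = 0.658, so c = a/β₁ = 50.20/0.658 = 76.29 mm.
From the linear strain diagram with ε_cu = 0.003: ε_t = 0.003 (d − c)/c = 0.003 × (535 − 76.29)/76.29 = 0.0180.
Since ε_t ≥ 0.005, the section is tension-controlled.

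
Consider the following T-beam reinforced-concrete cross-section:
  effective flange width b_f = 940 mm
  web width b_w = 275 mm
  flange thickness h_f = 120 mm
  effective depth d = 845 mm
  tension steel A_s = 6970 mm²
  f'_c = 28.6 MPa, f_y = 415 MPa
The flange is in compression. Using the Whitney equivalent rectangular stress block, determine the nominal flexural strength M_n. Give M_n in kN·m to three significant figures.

M_n ≈ 2260 kN·m

Tension: T = A_s f_y = 6970 × 415 = 2892550 N.
Try a within the flange: a = T/(0.85 f'_c b_f) = 2892550/(0.85 × 28.6 × 940) = 126.58 mm.
a = 126.58 > h_f = 120 mm: the block extends into the web. Split into flange-overhang and web parts.
C_f = 0.85 f'_c (b_f − b_w) h_f = 0.85 × 28.6 × (940 − 275) × 120 = 1939938 N.
Remaining web compression depth: a_w = (T − C_f)/(0.85 f'_c b_w) = (2892550 − 1939938)/(0.85 × 28.6 × 275) = 142.49 mm.
M_n = C_f(d − h_f/2) + (T − C_f)(d − a_w/2) = 1939938 × (845 − 60) + 952612 × (845 − 71.245) = 1522.85 + 737.09 = 2259.94 × 10⁶ N·mm.
M_n = 2259.94 kN·m.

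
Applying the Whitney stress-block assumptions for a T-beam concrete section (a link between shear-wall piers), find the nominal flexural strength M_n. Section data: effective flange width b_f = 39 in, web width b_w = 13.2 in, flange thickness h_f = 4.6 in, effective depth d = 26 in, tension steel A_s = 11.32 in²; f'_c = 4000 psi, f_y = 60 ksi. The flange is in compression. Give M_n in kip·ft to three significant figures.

Tension: T = A_s f_y = 11.32 × 60 = 679.2 kips.
Try a within the flange: a = T/(0.85 f'_c b_f) = 679.2/(0.85 × 4 × 39) = 5.122 in.
a = 5.122 > h_f = 4.6 in: the block extends into the web. Split into flange-overhang and web parts.
C_f = 0.85 f'_c (b_f − b_w) h_f = 0.85 × 4 × (39 − 13.2) × 4.6 = 403.5 kips.
Remaining web compression depth: a_w = (T − C_f)/(0.85 f'_c b_w) = (679.2 − 403.5)/(0.85 × 4 × 13.2) = 6.143 in.
M_n = C_f(d − h_f/2) + (T − C_f)(d − a_w/2) = 403.5 × (26 − 2.3) + 275.7 × (26 − 3.0715) = 9563.0 + 6321.4 = 15884.4 kip·in.
M_n = 15884.4/12 = 1323.70 kip·ft.

M_n ≈ 1320 kip·ft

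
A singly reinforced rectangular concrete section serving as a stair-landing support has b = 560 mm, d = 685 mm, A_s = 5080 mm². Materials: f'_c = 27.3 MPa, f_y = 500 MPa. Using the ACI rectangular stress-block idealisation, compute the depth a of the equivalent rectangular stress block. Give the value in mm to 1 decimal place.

T = A_s f_y = 5080 × 500 = 2540000 N = 2540 kN.
Setting C = 0.85 f'_c a b equal to T: a = 2540000/(0.85 × 27.3 × 560) = 195.5 mm.

a ≈ 195.5 mm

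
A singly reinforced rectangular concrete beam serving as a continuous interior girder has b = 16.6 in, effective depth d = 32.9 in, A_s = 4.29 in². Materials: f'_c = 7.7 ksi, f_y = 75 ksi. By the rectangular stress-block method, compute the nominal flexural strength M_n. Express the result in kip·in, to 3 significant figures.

T = A_s f_y = 4.29 × 75 = 321.75 kips.
a = T/(0.85 f'_c b) = 321.75/(0.85 × 7.7 × 16.6) = 2.961 in.
M_n = T(d − a/2) = 321.75 × (32.9 − 1.4805) = 10109.2 kip·in.

M_n ≈ 10100 kip·in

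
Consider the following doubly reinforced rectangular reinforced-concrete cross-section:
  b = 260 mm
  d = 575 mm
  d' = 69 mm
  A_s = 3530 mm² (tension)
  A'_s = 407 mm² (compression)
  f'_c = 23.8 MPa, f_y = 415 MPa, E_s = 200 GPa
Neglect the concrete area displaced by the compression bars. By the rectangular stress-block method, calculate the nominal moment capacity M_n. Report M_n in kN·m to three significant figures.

M_n ≈ 671 kN·m

Assume both tension and compression steel yield.
Net tension couple steel: A_s − A'_s = 3123 mm².
a = (A_s − A'_s) f_y / (0.85 f'_c b) = 1296045/(0.85 × 23.8 × 260) = 246.41 mm.
c = a/β₁ = 246.41/0.85 = 289.89 mm; ε'_s = 0.003(c − d')/c = 0.0023 ≥ f_y/E_s = 0.0021, so compression steel does yield.
M_n = (A_s − A'_s) f_y (d − a/2) + A'_s f_y (d − d') = [1296045 × (575 − 123.205) + 168905 × (575 − 69)] × 10⁻⁶ = 585.55 + 85.47 = 671.02 kN·m.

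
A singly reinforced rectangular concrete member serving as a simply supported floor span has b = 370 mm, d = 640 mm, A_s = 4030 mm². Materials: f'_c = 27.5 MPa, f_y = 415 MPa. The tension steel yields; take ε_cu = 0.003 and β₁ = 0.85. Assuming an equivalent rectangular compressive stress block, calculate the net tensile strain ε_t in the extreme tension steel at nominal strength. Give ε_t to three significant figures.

a = A_s f_y/(0.85 f'_c b) = 193.37 mm.
β₁ = 0.85, so c = a/β₁ = 193.37/0.85 = 227.49 mm.
From the linear strain diagram with ε_cu = 0.003: ε_t = 0.003 (d − c)/c = 0.003 × (640 − 227.49)/227.49 = 0.00544.
Since ε_t ≥ 0.005, the section is tension-controlled.

ε_t ≈ 0.00544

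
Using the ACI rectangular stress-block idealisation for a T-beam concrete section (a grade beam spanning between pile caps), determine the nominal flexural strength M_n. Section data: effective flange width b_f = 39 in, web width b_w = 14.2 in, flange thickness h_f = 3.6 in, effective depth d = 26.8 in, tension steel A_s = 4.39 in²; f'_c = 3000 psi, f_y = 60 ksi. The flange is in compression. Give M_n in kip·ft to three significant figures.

Tension: T = A_s f_y = 4.39 × 60 = 263.4 kips.
Try a within the flange: a = T/(0.85 f'_c b_f) = 263.4/(0.85 × 3 × 39) = 2.649 in.
Since a = 2.649 ≤ h_f = 3.6 in, the stress block lies entirely in the flange; analyse as a rectangular beam of width b_f.
M_n = T(d − a/2) = 263.4 × (26.8 − 1.3245) = 6710.2 kip·in.
M_n = 6710.2/12 = 559.18 kip·ft.

M_n ≈ 559 kip·ft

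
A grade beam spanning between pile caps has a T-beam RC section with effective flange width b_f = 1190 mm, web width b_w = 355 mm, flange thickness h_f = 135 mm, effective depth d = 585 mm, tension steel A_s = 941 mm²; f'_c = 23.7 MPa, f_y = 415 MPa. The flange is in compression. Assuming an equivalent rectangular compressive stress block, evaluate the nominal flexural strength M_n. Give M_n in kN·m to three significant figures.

Tension: T = A_s f_y = 941 × 415 = 390515 N.
Try a within the flange: a = T/(0.85 f'_c b_f) = 390515/(0.85 × 23.7 × 1190) = 16.29 mm.
Since a = 16.29 ≤ h_f = 135 mm, the stress block lies entirely in the flange; analyse as a rectangular beam of width b_f.
M_n = T(d − a/2) = 390515 × (585 − 8.145) = 225.27 × 10⁶ N·mm.
M_n = 225.27 kN·m.

M_n ≈ 225 kN·m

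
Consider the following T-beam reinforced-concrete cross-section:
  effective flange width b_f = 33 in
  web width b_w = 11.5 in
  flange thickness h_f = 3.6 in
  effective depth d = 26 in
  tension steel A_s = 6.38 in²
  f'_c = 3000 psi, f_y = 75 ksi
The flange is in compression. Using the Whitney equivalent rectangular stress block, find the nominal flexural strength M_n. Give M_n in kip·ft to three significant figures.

M_n ≈ 895 kip·ft

Tension: T = A_s f_y = 6.38 × 75 = 478.5 kips.
Try a within the flange: a = T/(0.85 f'_c b_f) = 478.5/(0.85 × 3 × 33) = 5.686 in.
a = 5.686 > h_f = 3.6 in: the block extends into the web. Split into flange-overhang and web parts.
C_f = 0.85 f'_c (b_f − b_w) h_f = 0.85 × 3 × (33 − 11.5) × 3.6 = 197.4 kips.
Remaining web compression depth: a_w = (T − C_f)/(0.85 f'_c b_w) = (478.5 − 197.4)/(0.85 × 3 × 11.5) = 9.586 in.
M_n = C_f(d − h_f/2) + (T − C_f)(d − a_w/2) = 197.4 × (26 − 1.8) + 281.1 × (26 − 4.793) = 4777.1 + 5961.3 = 10738.4 kip·in.
M_n = 10738.4/12 = 894.87 kip·ft.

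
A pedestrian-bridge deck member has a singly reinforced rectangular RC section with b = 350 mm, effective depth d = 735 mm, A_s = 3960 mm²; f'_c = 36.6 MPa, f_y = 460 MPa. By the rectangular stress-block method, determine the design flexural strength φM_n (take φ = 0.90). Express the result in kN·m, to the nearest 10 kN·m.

T = A_s f_y = 3960 × 460 = 1821600 N = 1821.6 kN.
From C = T: a = T/(0.85 f'_c b) = 1821600/(0.85 × 36.6 × 350) = 167.30 mm.
M_n = T(d − a/2) = 1821.6 kN × (735 − 83.65) mm = 1186.50 kN·m.
φM_n = 0.90 × 1186.50 = 1067.85 kN·m.

φM_n ≈ 1070 kN·m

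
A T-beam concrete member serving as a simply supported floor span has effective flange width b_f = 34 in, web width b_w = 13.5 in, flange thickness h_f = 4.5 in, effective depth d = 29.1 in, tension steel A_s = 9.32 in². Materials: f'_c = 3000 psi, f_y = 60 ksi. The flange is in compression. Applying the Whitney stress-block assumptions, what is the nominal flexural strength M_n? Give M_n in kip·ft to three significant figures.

Tension: T = A_s f_y = 9.32 × 60 = 559.2 kips.
Try a within the flange: a = T/(0.85 f'_c b_f) = 559.2/(0.85 × 3 × 34) = 6.450 in.
a = 6.450 > h_f = 4.5 in: the block extends into the web. Split into flange-overhang and web parts.
C_f = 0.85 f'_c (b_f − b_w) h_f = 0.85 × 3 × (34 − 13.5) × 4.5 = 235.2 kips.
Remaining web compression depth: a_w = (T − C_f)/(0.85 f'_c b_w) = (559.2 − 235.2)/(0.85 × 3 × 13.5) = 9.412 in.
M_n = C_f(d − h_f/2) + (T − C_f)(d − a_w/2) = 235.2 × (29.1 − 2.25) + 324 × (29.1 − 4.706) = 6315.1 + 7903.7 = 14218.8 kip·in.
M_n = 14218.8/12 = 1184.90 kip·ft.

M_n ≈ 1180 kip·ft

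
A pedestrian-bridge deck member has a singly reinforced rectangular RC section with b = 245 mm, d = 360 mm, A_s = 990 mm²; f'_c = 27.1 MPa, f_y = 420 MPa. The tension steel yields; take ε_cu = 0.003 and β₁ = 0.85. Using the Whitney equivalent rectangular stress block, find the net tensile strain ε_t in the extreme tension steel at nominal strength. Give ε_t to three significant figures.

ε_t ≈ 0.00946

a = A_s f_y/(0.85 f'_c b) = 73.68 mm.
β₁ = 0.85, so c = a/β₁ = 73.68/0.85 = 86.68 mm.
From the linear strain diagram with ε_cu = 0.003: ε_t = 0.003 (d − c)/c = 0.003 × (360 − 86.68)/86.68 = 0.00946.
Since ε_t ≥ 0.005, the section is tension-controlled.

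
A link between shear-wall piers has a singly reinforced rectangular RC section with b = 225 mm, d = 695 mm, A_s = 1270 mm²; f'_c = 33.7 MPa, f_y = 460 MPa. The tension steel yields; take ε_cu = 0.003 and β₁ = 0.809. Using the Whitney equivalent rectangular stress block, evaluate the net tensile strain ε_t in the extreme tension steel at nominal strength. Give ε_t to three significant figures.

a = A_s f_y/(0.85 f'_c b) = 90.64 mm.
β₁ = 0.809, so c = a/β₁ = 90.64/0.809 = 112.04 mm.
From the linear strain diagram with ε_cu = 0.003: ε_t = 0.003 (d − c)/c = 0.003 × (695 − 112.04)/112.04 = 0.0156.
Since ε_t ≥ 0.005, the section is tension-controlled.

ε_t ≈ 0.0156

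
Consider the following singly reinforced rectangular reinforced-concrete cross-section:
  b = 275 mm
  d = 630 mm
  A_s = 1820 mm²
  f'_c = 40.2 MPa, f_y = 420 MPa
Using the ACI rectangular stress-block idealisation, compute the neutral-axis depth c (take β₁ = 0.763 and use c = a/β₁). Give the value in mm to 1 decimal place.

T = A_s f_y = 1820 × 420 = 764400 N = 764.4 kN.
Setting C = 0.85 f'_c a b equal to T: a = 764400/(0.85 × 40.2 × 275) = 81.347 mm.
With β₁ = 0.763, c = a/β₁ = 81.347/0.763 = 106.6 mm.

c ≈ 106.6 mm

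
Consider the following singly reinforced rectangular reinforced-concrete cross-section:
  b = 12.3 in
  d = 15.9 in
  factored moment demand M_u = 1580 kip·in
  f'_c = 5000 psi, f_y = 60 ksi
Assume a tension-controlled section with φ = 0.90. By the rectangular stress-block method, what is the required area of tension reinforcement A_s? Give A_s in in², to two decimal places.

A_s ≈ 1.98 in²

M_n = M_u/φ = 1580/0.90 = 1755.56 kip·in.
From M_n = 0.85 f'_c a b (d − a/2):
a = d − √(d² − 2M_n/(0.85 f'_c b)) = 15.9 − √(15.9² − 2 × 1755.56/(0.85 × 5 × 12.3)) = 2.275 in.
A_s = 0.85 f'_c a b / f_y = 0.85 × 5 × 2.275 × 12.3 / 60 = 1.982 in².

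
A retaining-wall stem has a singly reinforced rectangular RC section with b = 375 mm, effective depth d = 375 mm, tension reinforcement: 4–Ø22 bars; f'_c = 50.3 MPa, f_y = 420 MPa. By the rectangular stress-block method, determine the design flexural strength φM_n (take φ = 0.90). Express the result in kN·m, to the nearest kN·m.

φM_n ≈ 204 kN·m

A_s = 4 × 380 = 1520 mm².
T = A_s f_y = 1520 × 420 = 638400 N = 638.4 kN.
From C = T: a = T/(0.85 f'_c b) = 638400/(0.85 × 50.3 × 375) = 39.82 mm.
M_n = T(d − a/2) = 638.4 kN × (375 − 19.91) mm = 226.69 kN·m.
φM_n = 0.90 × 226.69 = 204.02 kN·m.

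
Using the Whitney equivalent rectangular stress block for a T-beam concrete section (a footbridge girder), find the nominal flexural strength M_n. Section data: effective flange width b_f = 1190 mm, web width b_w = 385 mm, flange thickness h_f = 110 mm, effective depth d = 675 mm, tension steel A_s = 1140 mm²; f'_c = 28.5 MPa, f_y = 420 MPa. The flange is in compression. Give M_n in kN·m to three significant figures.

M_n ≈ 319 kN·m

Tension: T = A_s f_y = 1140 × 420 = 478800 N.
Try a within the flange: a = T/(0.85 f'_c b_f) = 478800/(0.85 × 28.5 × 1190) = 16.61 mm.
Since a = 16.61 ≤ h_f = 110 mm, the stress block lies entirely in the flange; analyse as a rectangular beam of width b_f.
M_n = T(d − a/2) = 478800 × (675 − 8.305) = 319.21 × 10⁶ N·mm.
M_n = 319.21 kN·m.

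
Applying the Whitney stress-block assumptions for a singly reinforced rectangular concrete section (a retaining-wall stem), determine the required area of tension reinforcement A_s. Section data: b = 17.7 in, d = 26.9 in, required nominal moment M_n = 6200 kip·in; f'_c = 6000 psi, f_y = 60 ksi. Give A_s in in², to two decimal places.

A_s ≈ 4.04 in²

From M_n = 0.85 f'_c a b (d − a/2):
a = d − √(d² − 2M_n/(0.85 f'_c b)) = 26.9 − √(26.9² − 2 × 6200/(0.85 × 6 × 17.7)) = 2.688 in.
A_s = 0.85 f'_c a b / f_y = 0.85 × 6 × 2.688 × 17.7 / 60 = 4.044 in².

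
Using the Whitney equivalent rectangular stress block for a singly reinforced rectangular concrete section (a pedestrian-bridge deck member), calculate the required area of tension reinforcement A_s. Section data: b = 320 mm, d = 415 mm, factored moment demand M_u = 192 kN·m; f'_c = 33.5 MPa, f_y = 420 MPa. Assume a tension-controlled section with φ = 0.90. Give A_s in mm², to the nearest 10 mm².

M_n = M_u/φ = 192/0.90 = 213.333 kN·m.
With M_n = 0.85 f'_c a b (d − a/2), solve the quadratic for a:
a = d − √(d² − 2M_n/(0.85 f'_c b)) = 415 − √(415² − 2 × 213.333×10⁶/(0.85 × 33.5 × 320)) = 60.88 mm.
A_s = 0.85 f'_c a b / f_y = 0.85 × 33.5 × 60.88 × 320 / 420 = 1320.8 mm².

A_s ≈ 1320 mm²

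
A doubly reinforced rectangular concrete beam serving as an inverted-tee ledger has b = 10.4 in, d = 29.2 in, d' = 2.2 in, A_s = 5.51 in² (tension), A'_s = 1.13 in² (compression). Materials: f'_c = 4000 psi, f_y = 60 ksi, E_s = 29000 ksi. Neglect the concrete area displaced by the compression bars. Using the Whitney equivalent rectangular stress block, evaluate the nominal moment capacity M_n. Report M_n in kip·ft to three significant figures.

M_n ≈ 711 kip·ft

Assume both steels yield.
a = (A_s − A'_s) f_y/(0.85 f'_c b) = (5.51 − 1.13) × 60/(0.85 × 4 × 10.4) = 7.432 in.
c = a/β₁ = 7.432/0.85 = 8.744 in; ε'_s = 0.003(c − d')/c = 0.0022 ≥ ε_y = 0.0021, so the compression steel yields.
M_n = (A_s − A'_s) f_y (d − a/2) + A'_s f_y (d − d') = 262.8 × (29.2 − 3.716) + 67.8 × (29.2 − 2.2) = 6697.2 + 1830.6 = 8527.8 kip·in = 8527.8/12 = 710.65 kip·ft.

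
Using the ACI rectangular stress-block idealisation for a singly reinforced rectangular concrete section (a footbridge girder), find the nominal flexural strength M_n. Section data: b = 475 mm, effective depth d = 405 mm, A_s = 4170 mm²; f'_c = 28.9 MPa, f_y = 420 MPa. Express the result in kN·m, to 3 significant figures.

T = A_s f_y = 4170 × 420 = 1751400 N = 1751.4 kN.
From C = T: a = T/(0.85 f'_c b) = 1751400/(0.85 × 28.9 × 475) = 150.10 mm.
M_n = T(d − a/2) = 1751.4 kN × (405 − 75.05) mm = 577.87 kN·m.

M_n ≈ 578 kN·m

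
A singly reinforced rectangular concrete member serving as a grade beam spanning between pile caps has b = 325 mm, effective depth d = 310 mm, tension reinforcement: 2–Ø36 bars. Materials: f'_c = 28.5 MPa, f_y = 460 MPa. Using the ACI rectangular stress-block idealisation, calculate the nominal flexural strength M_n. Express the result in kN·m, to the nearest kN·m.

A_s = 2 × 1018 = 2036 mm².
T = A_s f_y = 2036 × 460 = 936560 N = 936.56 kN.
From C = T: a = T/(0.85 f'_c b) = 936560/(0.85 × 28.5 × 325) = 118.96 mm.
M_n = T(d − a/2) = 936.56 kN × (310 − 59.48) mm = 234.63 kN·m.

M_n ≈ 235 kN·m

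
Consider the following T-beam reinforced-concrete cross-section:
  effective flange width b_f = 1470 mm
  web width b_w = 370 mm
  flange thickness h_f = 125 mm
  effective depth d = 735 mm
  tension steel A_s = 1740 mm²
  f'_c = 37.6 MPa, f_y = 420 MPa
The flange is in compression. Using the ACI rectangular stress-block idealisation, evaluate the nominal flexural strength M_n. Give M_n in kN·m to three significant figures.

Tension: T = A_s f_y = 1740 × 420 = 730800 N.
Try a within the flange: a = T/(0.85 f'_c b_f) = 730800/(0.85 × 37.6 × 1470) = 15.56 mm.
Since a = 15.56 ≤ h_f = 125 mm, the stress block lies entirely in the flange; analyse as a rectangular beam of width b_f.
M_n = T(d − a/2) = 730800 × (735 − 7.78) = 531.45 × 10⁶ N·mm.
M_n = 531.45 kN·m.

M_n ≈ 531 kN·m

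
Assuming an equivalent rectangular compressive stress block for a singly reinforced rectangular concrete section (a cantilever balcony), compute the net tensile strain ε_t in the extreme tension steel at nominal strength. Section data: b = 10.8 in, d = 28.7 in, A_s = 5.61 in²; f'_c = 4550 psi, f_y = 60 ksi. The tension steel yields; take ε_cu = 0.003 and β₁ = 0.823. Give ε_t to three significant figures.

a = A_s f_y/(0.85 f'_c b) = 8.059 in.
β₁ = 0.823, so c = a/β₁ = 8.059/0.823 = 9.792 in.
From the linear strain diagram with ε_cu = 0.003: ε_t = 0.003 (d − c)/c = 0.003 × (28.7 − 9.792)/9.792 = 0.00579.
Since ε_t ≥ 0.005, the section is tension-controlled.

ε_t ≈ 0.00579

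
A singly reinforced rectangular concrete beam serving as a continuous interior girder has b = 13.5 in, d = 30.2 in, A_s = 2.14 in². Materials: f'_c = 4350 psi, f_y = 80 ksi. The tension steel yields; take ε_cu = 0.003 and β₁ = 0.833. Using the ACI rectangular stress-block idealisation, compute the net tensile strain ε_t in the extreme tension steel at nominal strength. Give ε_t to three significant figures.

a = A_s f_y/(0.85 f'_c b) = 3.430 in.
β₁ = 0.833, so c = a/β₁ = 3.430/0.833 = 4.118 in.
From the linear strain diagram with ε_cu = 0.003: ε_t = 0.003 (d − c)/c = 0.003 × (30.2 − 4.118)/4.118 = 0.0190.
Since ε_t ≥ 0.005, the section is tension-controlled.

ε_t ≈ 0.0190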